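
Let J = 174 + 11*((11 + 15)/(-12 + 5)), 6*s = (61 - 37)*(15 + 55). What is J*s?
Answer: 37280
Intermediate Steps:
s = 280 (s = ((61 - 37)*(15 + 55))/6 = (24*70)/6 = (⅙)*1680 = 280)
J = 932/7 (J = 174 + 11*(26/(-7)) = 174 + 11*(26*(-⅐)) = 174 + 11*(-26/7) = 174 - 286/7 = 932/7 ≈ 133.14)
J*s = (932/7)*280 = 37280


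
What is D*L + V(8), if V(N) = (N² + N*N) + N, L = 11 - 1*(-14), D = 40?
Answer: 1136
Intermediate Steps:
L = 25 (L = 11 + 14 = 25)
V(N) = N + 2*N² (V(N) = (N² + N²) + N = 2*N² + N = N + 2*N²)
D*L + V(8) = 40*25 + 8*(1 + 2*8) = 1000 + 8*(1 + 16) = 1000 + 8*17 = 1000 + 136 = 1136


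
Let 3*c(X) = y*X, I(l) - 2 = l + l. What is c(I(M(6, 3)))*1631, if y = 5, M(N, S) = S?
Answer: 65240/3 ≈ 21747.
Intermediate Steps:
I(l) = 2 + 2*l (I(l) = 2 + (l + l) = 2 + 2*l)
c(X) = 5*X/3 (c(X) = (5*X)/3 = 5*X/3)
c(I(M(6, 3)))*1631 = (5*(2 + 2*3)/3)*1631 = (5*(2 + 6)/3)*1631 = ((5/3)*8)*1631 = (40/3)*1631 = 65240/3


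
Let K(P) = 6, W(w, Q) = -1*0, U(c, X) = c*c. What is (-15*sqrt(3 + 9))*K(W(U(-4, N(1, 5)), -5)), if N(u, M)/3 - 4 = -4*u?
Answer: -180*sqrt(3) ≈ -311.77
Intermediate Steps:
N(u, M) = 12 - 12*u (N(u, M) = 12 + 3*(-4*u) = 12 - 12*u)
U(c, X) = c**2
W(w, Q) = 0
(-15*sqrt(3 + 9))*K(W(U(-4, N(1, 5)), -5)) = -15*sqrt(3 + 9)*6 = -30*sqrt(3)*6 = -180*sqrt(3)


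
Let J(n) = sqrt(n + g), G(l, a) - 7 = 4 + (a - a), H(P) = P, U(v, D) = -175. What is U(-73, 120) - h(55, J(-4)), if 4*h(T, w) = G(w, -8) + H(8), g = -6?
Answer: -719/4 ≈ -179.75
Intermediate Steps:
G(l, a) = 11 (G(l, a) = 7 + (4 + (a - a)) = 7 + (4 + 0) = 7 + 4 = 11)
J(n) = sqrt(-6 + n) (J(n) = sqrt(n - 6) = sqrt(-6 + n))
h(T, w) = 19/4 (h(T, w) = (11 + 8)/4 = (1/4)*19 = 19/4)
U(-73, 120) - h(55, J(-4)) = -175 - 1*19/4 = -175 - 19/4 = -719/4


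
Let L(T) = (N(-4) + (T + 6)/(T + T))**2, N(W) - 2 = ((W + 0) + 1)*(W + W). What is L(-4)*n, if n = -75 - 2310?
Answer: -25302465/16 ≈ -1.5814e+6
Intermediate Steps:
N(W) = 2 + 2*W*(1 + W) (N(W) = 2 + ((W + 0) + 1)*(W + W) = 2 + (W + 1)*(2*W) = 2 + (1 + W)*(2*W) = 2 + 2*W*(1 + W))
L(T) = (26 + (6 + T)/(2*T))**2 (L(T) = ((2 + 2*(-4) + 2*(-4)**2) + (T + 6)/(T + T))**2 = ((2 - 8 + 2*16) + (6 + T)/((2*T)))**2 = ((2 - 8 + 32) + (6 + T)*(1/(2*T)))**2 = (26 + (6 + T)/(2*T))**2)
n = -2385
L(-4)*n = ((1/4)*(6 + 53*(-4))**2/(-4)**2)*(-2385) = ((1/4)*(1/16)*(6 - 212)**2)*(-2385) = ((1/4)*(1/16)*(-206)**2)*(-2385) = ((1/4)*(1/16)*42436)*(-2385) = (10609/16)*(-2385) = -25302465/16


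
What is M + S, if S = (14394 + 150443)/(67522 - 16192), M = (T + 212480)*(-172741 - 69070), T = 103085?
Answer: -3916842837911113/51330 ≈ -7.6307e+10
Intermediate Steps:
M = -76307088215 (M = (103085 + 212480)*(-172741 - 69070) = 315565*(-241811) = -76307088215)
S = 164837/51330 ≈ 3.2113
M + S = -76307088215 + 164837/51330 = -3916842837911113/51330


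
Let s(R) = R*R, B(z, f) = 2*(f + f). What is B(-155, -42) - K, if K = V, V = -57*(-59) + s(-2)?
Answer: -3535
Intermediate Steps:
B(z, f) = 4*f (B(z, f) = 2*(2*f) = 4*f)
s(R) = R²
V = 3367 (V = -57*(-59) + (-2)² = 3363 + 4 = 3367)
K = 3367
B(-155, -42) - K = 4*(-42) - 1*3367 = -168 - 3367 = -3535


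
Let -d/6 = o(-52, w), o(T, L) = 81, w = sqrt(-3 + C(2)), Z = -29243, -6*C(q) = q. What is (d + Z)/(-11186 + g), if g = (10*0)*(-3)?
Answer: 4247/1598 ≈ 2.6577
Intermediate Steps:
C(q) = -q/6
g = 0 (g = 0*(-3) = 0)
w = I*sqrt(30)/3 (w = sqrt(-3 - 1/6*2) = sqrt(-3 - 1/3) = sqrt(-10/3) = I*sqrt(30)/3 ≈ 1.8257*I)
d = -486 (d = -6*81 = -486)
(d + Z)/(-11186 + g) = (-486 - 29243)/(-11186 + 0) = -29729/(-11186) = -29729*(-1/11186) = 4247/1598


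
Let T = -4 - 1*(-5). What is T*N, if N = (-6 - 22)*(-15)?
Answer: 420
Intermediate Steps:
T = 1 (T = -4 + 5 = 1)
N = 420 (N = -28*(-15) = 420)
T*N = 1*420 = 420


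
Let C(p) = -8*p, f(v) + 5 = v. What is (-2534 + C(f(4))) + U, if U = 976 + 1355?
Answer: -195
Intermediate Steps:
U = 2331
f(v) = -5 + v
(-2534 + C(f(4))) + U = (-2534 - 8*(-5 + 4)) + 2331 = (-2534 - 8*(-1)) + 2331 = (-2534 + 8) + 2331 = -2526 + 2331 = -195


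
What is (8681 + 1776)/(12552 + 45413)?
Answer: 10457/57965 ≈ 0.18040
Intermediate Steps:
(8681 + 1776)/(12552 + 45413) = 10457/57965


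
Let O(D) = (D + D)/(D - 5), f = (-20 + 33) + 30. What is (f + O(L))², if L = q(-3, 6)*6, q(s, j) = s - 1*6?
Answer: 6996025/3481 ≈ 2009.8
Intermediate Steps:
q(s, j) = -6 + s (q(s, j) = s - 6 = -6 + s)
L = -54 (L = (-6 - 3)*6 = -9*6 = -54)
f = 43 (f = 13 + 30 = 43)
O(D) = 2*D/(-5 + D) (O(D) = (2*D)/(-5 + D) = 2*D/(-5 + D))
(f + O(L))² = (43 + 2*(-54)/(-5 - 54))² = (43 + 2*(-54)/(-59))² = (43 + 2*(-54)*(-1/59))² = (43 + 108/59)² = (2645/59)² = 6996025/3481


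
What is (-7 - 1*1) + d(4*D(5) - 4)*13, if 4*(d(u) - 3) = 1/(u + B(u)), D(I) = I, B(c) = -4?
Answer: 1501/48 ≈ 31.271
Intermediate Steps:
d(u) = 3 + 1/(4*(-4 + u)) (d(u) = 3 + 1/(4*(u - 4)) = 3 + 1/(4*(-4 + u)))
(-7 - 1*1) + d(4*D(5) - 4)*13 = (-7 - 1*1) + ((-47 + 12*(4*5 - 4))/(4*(-4 + (4*5 - 4))))*13 = (-7 - 1) + ((-47 + 12*(20 - 4))/(4*(-4 + (20 - 4))))*13 = -8 + ((-47 + 12*16)/(4*(-4 + 16)))*13 = -8 + ((1/4)*(-47 + 192)/12)*13 = -8 + ((1/4)*(1/12)*145)*13 = -8 + (145/48)*13 = -8 + 1885/48 = 1501/48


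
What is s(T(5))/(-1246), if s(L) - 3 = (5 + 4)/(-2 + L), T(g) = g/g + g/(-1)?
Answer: -3/2492 ≈ -0.0012039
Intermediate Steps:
T(g) = 1 - g (T(g) = 1 + g*(-1) = 1 - g)
s(L) = 3 + 9/(-2 + L) (s(L) = 3 + (5 + 4)/(-2 + L) = 3 + 9/(-2 + L))
s(T(5))/(-1246) = (3*(1 + (1 - 1*5))/(-2 + (1 - 1*5)))/(-1246) = -3*(1 + (1 - 5))/(1246*(-2 + (1 - 5))) = -3*(1 - 4)/(1246*(-2 - 4)) = -3*(-3)/(1246*(-6)) = -3*(-1)*(-3)/(1246*6) = -1/1246*3/2 = -3/2492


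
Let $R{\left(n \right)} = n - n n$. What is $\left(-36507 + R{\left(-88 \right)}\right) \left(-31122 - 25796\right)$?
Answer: $2523687202$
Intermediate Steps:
$R{\left(n \right)} = n - n^{2}$
$\left(-36507 + R{\left(-88 \right)}\right) \left(-31122 - 25796\right) = \left(-36507 - 88 \left(1 - -88\right)\right) \left(-31122 - 25796\right) = \left(-36507 - 88 \left(1 + 88\right)\right) \left(-56918\right) = \left(-36507 - 7832\right) \left(-56918\right) = \left(-44339\right) \left(-56918\right) = 2523687202$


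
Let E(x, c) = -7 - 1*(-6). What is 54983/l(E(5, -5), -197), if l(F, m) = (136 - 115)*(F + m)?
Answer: -54983/4158 ≈ -13.223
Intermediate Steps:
E(x, c) = -1 (E(x, c) = -7 + 6 = -1)
l(F, m) = 21*F + 21*m (l(F, m) = 21*(F + m) = 21*F + 21*m)
54983/l(E(5, -5), -197) = 54983/(21*(-1) + 21*(-197)) = 54983/(-21 - 4137) = 54983/(-4158) = 54983*(-1/4158) = -54983/4158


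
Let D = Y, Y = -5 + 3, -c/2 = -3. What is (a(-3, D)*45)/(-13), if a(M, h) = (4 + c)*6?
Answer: -2700/13 ≈ -207.69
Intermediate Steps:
c = 6 (c = -2*(-3) = 6)
Y = -2
D = -2
a(M, h) = 60 (a(M, h) = (4 + 6)*6 = 10*6 = 60)
(a(-3, D)*45)/(-13) = (60*45)/(-13) = 2700*(-1/13) = -2700/13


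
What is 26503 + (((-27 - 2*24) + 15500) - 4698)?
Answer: 37230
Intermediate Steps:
26503 + (((-27 - 2*24) + 15500) - 4698) = 26503 + (((-27 - 48) + 15500) - 4698) = 26503 + ((-75 + 15500) - 4698) = 26503 + (15425 - 4698) = 26503 + 10727 = 37230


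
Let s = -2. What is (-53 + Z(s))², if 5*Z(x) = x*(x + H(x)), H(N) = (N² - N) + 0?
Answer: 74529/25 ≈ 2981.2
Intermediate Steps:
H(N) = N² - N
Z(x) = x*(x + x*(-1 + x))/5 (Z(x) = (x*(x + x*(-1 + x)))/5 = x*(x + x*(-1 + x))/5)
(-53 + Z(s))² = (-53 + (⅕)*(-2)³)² = (-53 + (⅕)*(-8))² = (-53 - 8/5)² = (-273/5)² = 74529/25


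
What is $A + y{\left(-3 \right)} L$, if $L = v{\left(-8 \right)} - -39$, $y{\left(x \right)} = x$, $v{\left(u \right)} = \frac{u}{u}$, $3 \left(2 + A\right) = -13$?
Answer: $- \frac{379}{3} \approx -126.33$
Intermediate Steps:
$A = - \frac{19}{3}$ ($A = -2 + \frac{1}{3} \left(-13\right) = -2 - \frac{13}{3} = - \frac{19}{3} \approx -6.3333$)
$v{\left(u \right)} = 1$
$L = 40$ ($L = 1 - -39 = 1 + 39 = 40$)
$A + y{\left(-3 \right)} L = - \frac{19}{3} - 120 = - \frac{379}{3}$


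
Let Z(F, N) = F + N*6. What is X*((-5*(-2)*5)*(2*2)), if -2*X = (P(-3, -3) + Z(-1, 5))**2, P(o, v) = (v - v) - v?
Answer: -102400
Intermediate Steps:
Z(F, N) = F + 6*N
P(o, v) = -v (P(o, v) = 0 - v = -v)
X = -512 (X = -(-1*(-3) + (-1 + 6*5))**2/2 = -(3 + (-1 + 30))**2/2 = -(3 + 29)**2/2 = -1/2*32**2 = -1/2*1024 = -512)
X*((-5*(-2)*5)*(2*2)) = -512*-5*(-2)*5*2*2 = -512*10*5*4 = -25600*4 = -512*200 = -102400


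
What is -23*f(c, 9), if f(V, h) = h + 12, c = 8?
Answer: -483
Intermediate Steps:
f(V, h) = 12 + h
-23*f(c, 9) = -23*(12 + 9) = -23*21 = -483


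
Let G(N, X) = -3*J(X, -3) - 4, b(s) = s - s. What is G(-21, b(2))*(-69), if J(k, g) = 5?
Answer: 1311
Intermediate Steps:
b(s) = 0
G(N, X) = -19 (G(N, X) = -3*5 - 4 = -15 - 4 = -19)
G(-21, b(2))*(-69) = -19*(-69) = 1311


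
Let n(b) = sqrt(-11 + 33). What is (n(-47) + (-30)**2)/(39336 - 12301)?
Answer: 180/5407 + sqrt(22)/27035 ≈ 0.033464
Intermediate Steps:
n(b) = sqrt(22)
(n(-47) + (-30)**2)/(39336 - 12301) = (sqrt(22) + (-30)**2)/(39336 - 12301) = (sqrt(22) + 900)/27035 = (900 + sqrt(22))*(1/27035) = 180/5407 + sqrt(22)/27035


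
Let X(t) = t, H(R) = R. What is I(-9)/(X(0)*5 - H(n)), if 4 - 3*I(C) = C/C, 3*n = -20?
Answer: 3/20 ≈ 0.15000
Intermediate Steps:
n = -20/3 (n = (1/3)*(-20) = -20/3 ≈ -6.6667)
I(C) = 1 (I(C) = 4/3 - C/(3*C) = 4/3 - 1/3*1 = 4/3 - 1/3 = 1)
I(-9)/(X(0)*5 - H(n)) = 1/(0*5 - 1*(-20/3)) = 1/(0 + 20/3) = 1/(20/3) = 1*(3/20) = 3/20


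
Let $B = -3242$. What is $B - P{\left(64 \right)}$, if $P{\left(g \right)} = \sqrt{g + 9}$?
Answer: $-3242 - \sqrt{73} \approx -3250.5$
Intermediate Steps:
$P{\left(g \right)} = \sqrt{9 + g}$
$B - P{\left(64 \right)} = -3242 - \sqrt{9 + 64} = -3242 - \sqrt{73}$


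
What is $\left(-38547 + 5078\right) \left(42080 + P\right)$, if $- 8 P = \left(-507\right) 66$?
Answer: $- \frac{6193471919}{4} \approx -1.5484 \cdot 10^{9}$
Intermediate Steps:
$P = \frac{16731}{4}$ ($P = - \frac{\left(-507\right) 66}{8} = \left(- \frac{1}{8}\right) \left(-33462\right) = \frac{16731}{4} \approx 4182.8$)
$\left(-38547 + 5078\right) \left(42080 + P\right) = \left(-38547 + 5078\right) \left(42080 + \frac{16731}{4}\right) = \left(-33469\right) \frac{185051}{4} = - \frac{6193471919}{4}$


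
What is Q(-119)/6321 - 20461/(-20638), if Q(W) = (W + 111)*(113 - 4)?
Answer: 111337645/130452798 ≈ 0.85347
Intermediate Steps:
Q(W) = 12099 + 109*W (Q(W) = (111 + W)*109 = 12099 + 109*W)
Q(-119)/6321 - 20461/(-20638) = (12099 + 109*(-119))/6321 - 20461/(-20638) = (12099 - 12971)*(1/6321) - 20461*(-1/20638) = -872*1/6321 + 20461/20638 = -872/6321 + 20461/20638 = 111337645/130452798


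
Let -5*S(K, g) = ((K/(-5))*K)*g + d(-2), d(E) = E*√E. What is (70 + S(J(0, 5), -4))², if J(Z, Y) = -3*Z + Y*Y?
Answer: 22492/25 - 24*I*√2 ≈ 899.68 - 33.941*I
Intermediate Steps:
d(E) = E^(3/2)
J(Z, Y) = Y² - 3*Z (J(Z, Y) = -3*Z + Y² = Y² - 3*Z)
S(K, g) = g*K²/25 + 2*I*√2/5 (S(K, g) = -(((K/(-5))*K)*g + (-2)^(3/2))/5 = -(((K*(-⅕))*K)*g - 2*I*√2)/5 = -(((-K/5)*K)*g - 2*I*√2)/5 = -((-K²/5)*g - 2*I*√2)/5 = -(-g*K²/5 - 2*I*√2)/5 = -(-2*I*√2 - g*K²/5)/5 = g*K²/25 + 2*I*√2/5)
(70 + S(J(0, 5), -4))² = (70 + ((1/25)*(-4)*(5² - 3*0)² + 2*I*√2/5))² = (70 + ((1/25)*(-4)*(25 + 0)² + 2*I*√2/5))² = (70 + ((1/25)*(-4)*25² + 2*I*√2/5))² = (70 + ((1/25)*(-4)*625 + 2*I*√2/5))² = (70 + (-100 + 2*I*√2/5))² = (-30 + 2*I*√2/5)²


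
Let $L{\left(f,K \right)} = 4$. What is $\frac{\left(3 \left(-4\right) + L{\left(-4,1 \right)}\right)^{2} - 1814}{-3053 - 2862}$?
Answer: $\frac{50}{169} \approx 0.29586$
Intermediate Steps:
$\frac{\left(3 \left(-4\right) + L{\left(-4,1 \right)}\right)^{2} - 1814}{-3053 - 2862} = \frac{\left(3 \left(-4\right) + 4\right)^{2} - 1814}{-3053 - 2862} = \frac{\left(-12 + 4\right)^{2} - 1814}{-5915} = \left(\left(-8\right)^{2} - 1814\right) \left(- \frac{1}{5915}\right) = \left(64 - 1814\right) \left(- \frac{1}{5915}\right) = \left(-1750\right) \left(- \frac{1}{5915}\right) = \frac{50}{169}$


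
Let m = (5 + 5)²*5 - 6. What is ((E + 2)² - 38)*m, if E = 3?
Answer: -6422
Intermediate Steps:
m = 494 (m = 10²*5 - 6 = 100*5 - 6 = 500 - 6 = 494)
((E + 2)² - 38)*m = ((3 + 2)² - 38)*494 = (5² - 38)*494 = (25 - 38)*494 = -13*494 = -6422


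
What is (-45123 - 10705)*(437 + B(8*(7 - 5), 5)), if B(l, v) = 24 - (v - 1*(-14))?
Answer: -24675976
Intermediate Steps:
B(l, v) = 10 - v (B(l, v) = 24 - (v + 14) = 24 - (14 + v) = 24 + (-14 - v) = 10 - v)
(-45123 - 10705)*(437 + B(8*(7 - 5), 5)) = (-45123 - 10705)*(437 + (10 - 1*5)) = -55828*(437 + (10 - 5)) = -55828*(437 + 5) = -55828*442 = -24675976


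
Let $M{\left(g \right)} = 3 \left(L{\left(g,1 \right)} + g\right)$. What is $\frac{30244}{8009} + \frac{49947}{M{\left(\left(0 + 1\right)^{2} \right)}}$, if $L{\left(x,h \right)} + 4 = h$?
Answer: $- \frac{133281353}{16018} \approx -8320.7$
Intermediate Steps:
$L{\left(x,h \right)} = -4 + h$
$M{\left(g \right)} = -9 + 3 g$ ($M{\left(g \right)} = 3 \left(\left(-4 + 1\right) + g\right) = 3 \left(-3 + g\right) = -9 + 3 g$)
$\frac{30244}{8009} + \frac{49947}{M{\left(\left(0 + 1\right)^{2} \right)}} = \frac{30244}{8009} + \frac{49947}{-9 + 3 \left(0 + 1\right)^{2}} = 30244 \cdot \frac{1}{8009} + \frac{49947}{-9 + 3 \cdot 1^{2}} = \frac{30244}{8009} + \frac{49947}{-9 + 3 \cdot 1} = \frac{30244}{8009} + \frac{49947}{-9 + 3} = \frac{30244}{8009} + \frac{49947}{-6} = \frac{30244}{8009} + 49947 \left(- \frac{1}{6}\right) = \frac{30244}{8009} - \frac{16649}{2} = - \frac{133281353}{16018}$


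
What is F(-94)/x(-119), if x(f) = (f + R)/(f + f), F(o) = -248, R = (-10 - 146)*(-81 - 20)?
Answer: 59024/15637 ≈ 3.7746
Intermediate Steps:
R = 15756 (R = -156*(-101) = 15756)
x(f) = (15756 + f)/(2*f) (x(f) = (f + 15756)/(f + f) = (15756 + f)/((2*f)) = (15756 + f)*(1/(2*f)) = (15756 + f)/(2*f))
F(-94)/x(-119) = -248*(-238/(15756 - 119)) = -248/((1/2)*(-1/119)*15637) = -248/(-15637/238) = -248*(-238/15637) = 59024/15637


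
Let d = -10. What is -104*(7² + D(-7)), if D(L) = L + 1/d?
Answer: -21788/5 ≈ -4357.6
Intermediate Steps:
D(L) = -⅒ + L (D(L) = L + 1/(-10) = L - ⅒ = -⅒ + L)
-104*(7² + D(-7)) = -104*(7² + (-⅒ - 7)) = -104*(49 - 71/10) = -104*419/10 = -21788/5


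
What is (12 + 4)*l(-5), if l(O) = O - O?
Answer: 0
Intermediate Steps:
l(O) = 0
(12 + 4)*l(-5) = (12 + 4)*0 = 16*0 = 0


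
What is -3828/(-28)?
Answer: 957/7 ≈ 136.71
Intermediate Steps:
-3828/(-28) = -3828*(-1)/28 = -174*(-11/14) = 957/7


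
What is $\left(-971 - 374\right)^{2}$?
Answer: $1809025$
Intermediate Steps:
$\left(-971 - 374\right)^{2} = \left(-1345\right)^{2} = 1809025$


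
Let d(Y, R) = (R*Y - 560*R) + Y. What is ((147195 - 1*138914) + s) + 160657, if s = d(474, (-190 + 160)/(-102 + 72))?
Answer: 169326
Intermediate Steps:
d(Y, R) = Y - 560*R + R*Y (d(Y, R) = (-560*R + R*Y) + Y = Y - 560*R + R*Y)
s = 388 (s = 474 - 560*(-190 + 160)/(-102 + 72) + ((-190 + 160)/(-102 + 72))*474 = 474 - (-16800)/(-30) - 30/(-30)*474 = 474 - (-16800)*(-1)/30 - 30*(-1/30)*474 = 474 - 560*1 + 1*474 = 474 - 560 + 474 = 388)
((147195 - 1*138914) + s) + 160657 = ((147195 - 1*138914) + 388) + 160657 = ((147195 - 138914) + 388) + 160657 = (8281 + 388) + 160657 = 8669 + 160657 = 169326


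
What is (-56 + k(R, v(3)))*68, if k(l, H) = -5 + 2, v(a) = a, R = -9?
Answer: -4012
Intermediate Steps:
k(l, H) = -3
(-56 + k(R, v(3)))*68 = (-56 - 3)*68 = -59*68 = -4012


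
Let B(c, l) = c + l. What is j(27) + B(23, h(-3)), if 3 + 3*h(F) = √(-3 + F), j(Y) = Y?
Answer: 49 + I*√6/3 ≈ 49.0 + 0.8165*I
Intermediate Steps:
h(F) = -1 + √(-3 + F)/3
j(27) + B(23, h(-3)) = 27 + (23 + (-1 + √(-3 - 3)/3)) = 27 + (23 + (-1 + √(-6)/3)) = 27 + (23 + (-1 + (I*√6)/3)) = 27 + (23 + (-1 + I*√6/3)) = 27 + (22 + I*√6/3) = 49 + I*√6/3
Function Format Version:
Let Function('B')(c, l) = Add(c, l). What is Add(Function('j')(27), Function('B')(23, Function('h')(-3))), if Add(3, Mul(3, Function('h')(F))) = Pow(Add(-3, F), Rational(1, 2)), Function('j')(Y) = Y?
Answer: Add(49, Mul(Rational(1, 3), I, Pow(6, Rational(1, 2)))) ≈ Add(49.000, Mul(0.81650, I))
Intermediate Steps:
Function('h')(F) = Add(-1, Mul(Rational(1, 3), Pow(Add(-3, F), Rational(1, 2))))
Add(Function('j')(27), Function('B')(23, Function('h')(-3))) = Add(27, Add(23, Add(-1, Mul(Rational(1, 3), Pow(Add(-3, -3), Rational(1, 2)))))) = Add(27, Add(23, Add(-1, Mul(Rational(1, 3), Pow(-6, Rational(1, 2)))))) = Add(27, Add(23, Add(-1, Mul(Rational(1, 3), Mul(I, Pow(6, Rational(1, 2))))))) = Add(27, Add(23, Add(-1, Mul(Rational(1, 3), I, Pow(6, Rational(1, 2)))))) = Add(27, Add(22, Mul(Rational(1, 3), I, Pow(6, Rational(1, 2))))) = Add(49, Mul(Rational(1, 3), I, Pow(6, Rational(1, 2))))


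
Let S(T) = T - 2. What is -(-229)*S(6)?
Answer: 916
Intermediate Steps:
S(T) = -2 + T
-(-229)*S(6) = -(-229)*(-2 + 6) = -(-229)*4 = -229*(-4) = 916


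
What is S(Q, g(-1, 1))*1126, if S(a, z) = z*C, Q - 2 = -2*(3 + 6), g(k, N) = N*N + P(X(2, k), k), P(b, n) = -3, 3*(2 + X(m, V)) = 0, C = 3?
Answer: -6756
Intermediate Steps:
X(m, V) = -2 (X(m, V) = -2 + (⅓)*0 = -2 + 0 = -2)
g(k, N) = -3 + N² (g(k, N) = N*N - 3 = N² - 3 = -3 + N²)
Q = -16 (Q = 2 - 2*(3 + 6) = 2 - 2*9 = 2 - 18 = -16)
S(a, z) = 3*z (S(a, z) = z*3 = 3*z)
S(Q, g(-1, 1))*1126 = (3*(-3 + 1²))*1126 = (3*(-3 + 1))*1126 = (3*(-2))*1126 = -6*1126 = -6756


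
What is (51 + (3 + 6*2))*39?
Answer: 2574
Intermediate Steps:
(51 + (3 + 6*2))*39 = (51 + (3 + 12))*39 = (51 + 15)*39 = 66*39 = 2574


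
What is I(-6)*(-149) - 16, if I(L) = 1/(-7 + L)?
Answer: -59/13 ≈ -4.5385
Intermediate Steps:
I(-6)*(-149) - 16 = -149/(-7 - 6) - 16 = -149/(-13) - 16 = -1/13*(-149) - 16 = 149/13 - 16 = -59/13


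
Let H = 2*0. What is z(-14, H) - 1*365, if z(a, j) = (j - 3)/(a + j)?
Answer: -5107/14 ≈ -364.79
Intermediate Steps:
H = 0
z(a, j) = (-3 + j)/(a + j)
z(-14, H) - 1*365 = (-3 + 0)/(-14 + 0) - 1*365 = -3/(-14) - 365 = -1/14*(-3) - 365 = 3/14 - 365 = -5107/14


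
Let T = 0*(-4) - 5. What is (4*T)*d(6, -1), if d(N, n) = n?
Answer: 20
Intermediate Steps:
T = -5 (T = 0 - 5 = -5)
(4*T)*d(6, -1) = (4*(-5))*(-1) = -20*(-1) = 20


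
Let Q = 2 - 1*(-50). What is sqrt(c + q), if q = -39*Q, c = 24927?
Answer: sqrt(22899) ≈ 151.32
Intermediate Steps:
Q = 52 (Q = 2 + 50 = 52)
q = -2028 (q = -39*52 = -2028)
sqrt(c + q) = sqrt(24927 - 2028) = sqrt(22899)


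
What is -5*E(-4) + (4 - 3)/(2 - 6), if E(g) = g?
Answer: 79/4 ≈ 19.750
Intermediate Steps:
-5*E(-4) + (4 - 3)/(2 - 6) = -5*(-4) + (4 - 3)/(2 - 6) = 20 + 1/(-4) = 20 + 1*(-¼) = 20 - ¼ = 79/4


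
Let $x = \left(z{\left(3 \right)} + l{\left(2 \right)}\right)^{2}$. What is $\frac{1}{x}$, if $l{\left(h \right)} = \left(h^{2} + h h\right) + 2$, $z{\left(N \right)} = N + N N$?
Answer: $\frac{1}{484} \approx 0.0020661$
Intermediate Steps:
$z{\left(N \right)} = N + N^{2}$
$l{\left(h \right)} = 2 + 2 h^{2}$ ($l{\left(h \right)} = \left(h^{2} + h^{2}\right) + 2 = 2 h^{2} + 2 = 2 + 2 h^{2}$)
$x = 484$ ($x = \left(3 \left(1 + 3\right) + \left(2 + 2 \cdot 2^{2}\right)\right)^{2} = \left(3 \cdot 4 + \left(2 + 2 \cdot 4\right)\right)^{2} = \left(12 + \left(2 + 8\right)\right)^{2} = \left(12 + 10\right)^{2} = 22^{2} = 484$)
$\frac{1}{x} = \frac{1}{484}$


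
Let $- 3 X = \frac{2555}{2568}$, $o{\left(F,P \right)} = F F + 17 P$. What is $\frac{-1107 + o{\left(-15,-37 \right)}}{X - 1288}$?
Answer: $\frac{11640744}{9925307} \approx 1.1728$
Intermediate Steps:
$o{\left(F,P \right)} = F^{2} + 17 P$
$X = - \frac{2555}{7704}$ ($X = - \frac{2555 \cdot \frac{1}{2568}}{3} = \left(- \frac{1}{3}\right) \frac{2555}{2568} = - \frac{2555}{7704} \approx -0.33165$)
$\frac{-1107 + o{\left(-15,-37 \right)}}{X - 1288} = \frac{-1107 + \left(\left(-15\right)^{2} + 17 \left(-37\right)\right)}{- \frac{2555}{7704} - 1288} = \frac{-1107 + \left(225 - 629\right)}{- \frac{9925307}{7704}} = \left(-1107 - 404\right) \left(- \frac{7704}{9925307}\right) = \left(-1511\right) \left(- \frac{7704}{9925307}\right) = \frac{11640744}{9925307}$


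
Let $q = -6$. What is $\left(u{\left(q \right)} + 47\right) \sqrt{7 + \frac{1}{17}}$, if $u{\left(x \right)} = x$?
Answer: $\frac{82 \sqrt{510}}{17} \approx 108.93$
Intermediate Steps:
$\left(u{\left(q \right)} + 47\right) \sqrt{7 + \frac{1}{17}} = \left(-6 + 47\right) \sqrt{7 + \frac{1}{17}} = 41 \sqrt{7 + \frac{1}{17}} = 41 \sqrt{\frac{120}{17}} = 41 \frac{2 \sqrt{510}}{17} = \frac{82 \sqrt{510}}{17}$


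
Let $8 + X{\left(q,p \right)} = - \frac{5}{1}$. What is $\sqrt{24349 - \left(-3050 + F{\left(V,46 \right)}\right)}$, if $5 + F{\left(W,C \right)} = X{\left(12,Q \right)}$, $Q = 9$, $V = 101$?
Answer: $\sqrt{27417} \approx 165.58$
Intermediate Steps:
$X{\left(q,p \right)} = -13$ ($X{\left(q,p \right)} = -8 - \frac{5}{1} = -8 - 5 = -13$)
$F{\left(W,C \right)} = -18$ ($F{\left(W,C \right)} = -5 - 13 = -18$)
$\sqrt{24349 - \left(-3050 + F{\left(V,46 \right)}\right)} = \sqrt{24349 + \left(3050 - -18\right)} = \sqrt{24349 + \left(3050 + 18\right)} = \sqrt{24349 + 3068} = \sqrt{27417}$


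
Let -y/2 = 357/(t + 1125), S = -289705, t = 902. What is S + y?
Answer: -587232749/2027 ≈ -2.8971e+5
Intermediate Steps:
y = -714/2027 (y = -714/(902 + 1125) = -714/2027 ≈ -0.35224)
S + y = -289705 - 714/2027 = -587232749/2027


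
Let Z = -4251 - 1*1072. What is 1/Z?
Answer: -1/5323 ≈ -0.00018786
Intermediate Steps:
Z = -5323 (Z = -4251 - 1072 = -5323)
1/Z = 1/(-5323) = -1/5323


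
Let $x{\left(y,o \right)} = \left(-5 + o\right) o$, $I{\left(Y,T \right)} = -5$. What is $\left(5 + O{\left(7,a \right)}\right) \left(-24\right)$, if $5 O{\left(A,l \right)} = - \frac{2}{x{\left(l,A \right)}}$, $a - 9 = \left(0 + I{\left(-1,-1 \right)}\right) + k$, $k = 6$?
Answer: $- \frac{4176}{35} \approx -119.31$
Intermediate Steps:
$x{\left(y,o \right)} = o \left(-5 + o\right)$
$a = 10$ ($a = 9 + \left(\left(0 - 5\right) + 6\right) = 9 + \left(-5 + 6\right) = 9 + 1 = 10$)
$O{\left(A,l \right)} = - \frac{2}{5 A \left(-5 + A\right)}$ ($O{\left(A,l \right)} = \frac{\left(-2\right) \frac{1}{A \left(-5 + A\right)}}{5} = \frac{\left(-2\right) \frac{1}{A} \frac{1}{-5 + A}}{5} = - \frac{2}{5 A \left(-5 + A\right)}$)
$\left(5 + O{\left(7,a \right)}\right) \left(-24\right) = \left(5 - \frac{2}{5 \cdot 7 \left(-5 + 7\right)}\right) \left(-24\right) = \left(5 - \frac{2}{35 \cdot 2}\right) \left(-24\right) = \left(5 - \frac{2}{35} \cdot \frac{1}{2}\right) \left(-24\right) = \left(5 - \frac{1}{35}\right) \left(-24\right) = \frac{174}{35} \left(-24\right) = - \frac{4176}{35}$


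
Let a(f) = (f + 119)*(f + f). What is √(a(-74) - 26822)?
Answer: I*√33482 ≈ 182.98*I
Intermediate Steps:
a(f) = 2*f*(119 + f) (a(f) = (119 + f)*(2*f) = 2*f*(119 + f))
√(a(-74) - 26822) = √(2*(-74)*(119 - 74) - 26822) = √(2*(-74)*45 - 26822) = √(-6660 - 26822) = √(-33482) = I*√33482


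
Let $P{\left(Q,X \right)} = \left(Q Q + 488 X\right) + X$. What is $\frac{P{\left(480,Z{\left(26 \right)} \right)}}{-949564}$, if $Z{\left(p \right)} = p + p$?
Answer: $- \frac{63957}{237391} \approx -0.26942$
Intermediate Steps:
$Z{\left(p \right)} = 2 p$
$P{\left(Q,X \right)} = Q^{2} + 489 X$ ($P{\left(Q,X \right)} = \left(Q^{2} + 488 X\right) + X = Q^{2} + 489 X$)
$\frac{P{\left(480,Z{\left(26 \right)} \right)}}{-949564} = \frac{480^{2} + 489 \cdot 2 \cdot 26}{-949564} = \left(230400 + 489 \cdot 52\right) \left(- \frac{1}{949564}\right) = \left(230400 + 25428\right) \left(- \frac{1}{949564}\right) = 255828 \left(- \frac{1}{949564}\right) = - \frac{63957}{237391}$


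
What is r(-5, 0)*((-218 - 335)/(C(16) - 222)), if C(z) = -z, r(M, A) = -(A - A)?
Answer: 0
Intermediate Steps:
r(M, A) = 0 (r(M, A) = -1*0 = 0)
r(-5, 0)*((-218 - 335)/(C(16) - 222)) = 0*((-218 - 335)/(-1*16 - 222)) = 0*(-553/(-16 - 222)) = 0*(-553/(-238)) = 0*(-553*(-1/238)) = 0*(79/34) = 0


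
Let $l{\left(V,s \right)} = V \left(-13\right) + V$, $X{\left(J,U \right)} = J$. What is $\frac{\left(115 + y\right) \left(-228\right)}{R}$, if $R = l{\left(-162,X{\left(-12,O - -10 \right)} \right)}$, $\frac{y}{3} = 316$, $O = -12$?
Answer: $- \frac{20197}{162} \approx -124.67$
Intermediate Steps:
$y = 948$ ($y = 3 \cdot 316 = 948$)
$l{\left(V,s \right)} = - 12 V$ ($l{\left(V,s \right)} = - 13 V + V = - 12 V$)
$R = 1944$ ($R = \left(-12\right) \left(-162\right) = 1944$)
$\frac{\left(115 + y\right) \left(-228\right)}{R} = \frac{\left(115 + 948\right) \left(-228\right)}{1944} = 1063 \left(-228\right) \frac{1}{1944} = \left(-242364\right) \frac{1}{1944} = - \frac{20197}{162}$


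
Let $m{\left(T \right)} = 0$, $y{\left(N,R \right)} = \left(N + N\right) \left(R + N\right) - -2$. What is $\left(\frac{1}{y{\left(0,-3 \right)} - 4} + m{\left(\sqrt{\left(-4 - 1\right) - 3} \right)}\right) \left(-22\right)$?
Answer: $11$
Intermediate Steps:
$y{\left(N,R \right)} = 2 + 2 N \left(N + R\right)$ ($y{\left(N,R \right)} = 2 N \left(N + R\right) + 2 = 2 + 2 N \left(N + R\right)$)
$\left(\frac{1}{y{\left(0,-3 \right)} - 4} + m{\left(\sqrt{\left(-4 - 1\right) - 3} \right)}\right) \left(-22\right) = \left(\frac{1}{\left(2 + 2 \cdot 0^{2} + 2 \cdot 0 \left(-3\right)\right) - 4} + 0\right) \left(-22\right) = \left(\frac{1}{\left(2 + 2 \cdot 0 + 0\right) - 4} + 0\right) \left(-22\right) = \left(\frac{1}{\left(2 + 0 + 0\right) - 4} + 0\right) \left(-22\right) = \left(\frac{1}{2 - 4} + 0\right) \left(-22\right) = \left(\frac{1}{-2} + 0\right) \left(-22\right) = \left(- \frac{1}{2} + 0\right) \left(-22\right) = \left(- \frac{1}{2}\right) \left(-22\right) = 11$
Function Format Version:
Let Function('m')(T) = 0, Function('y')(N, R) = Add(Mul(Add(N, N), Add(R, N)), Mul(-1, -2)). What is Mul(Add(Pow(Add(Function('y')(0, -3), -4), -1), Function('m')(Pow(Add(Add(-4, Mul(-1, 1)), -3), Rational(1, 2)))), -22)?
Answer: 11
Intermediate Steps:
Function('y')(N, R) = Add(2, Mul(2, N, Add(N, R))) (Function('y')(N, R) = Add(Mul(Mul(2, N), Add(N, R)), 2) = Add(Mul(2, N, Add(N, R)), 2) = Add(2, Mul(2, N, Add(N, R))))
Mul(Add(Pow(Add(Function('y')(0, -3), -4), -1), Function('m')(Pow(Add(Add(-4, Mul(-1, 1)), -3), Rational(1, 2)))), -22) = Mul(Add(Pow(Add(Add(2, Mul(2, Pow(0, 2)), Mul(2, 0, -3)), -4), -1), 0), -22) = Mul(Add(Pow(Add(Add(2, Mul(2, 0), 0), -4), -1), 0), -22) = Mul(Add(Pow(Add(Add(2, 0, 0), -4), -1), 0), -22) = Mul(Add(Pow(Add(2, -4), -1), 0), -22) = Mul(Add(Pow(-2, -1), 0), -22) = Mul(Add(Rational(-1, 2), 0), -22) = Mul(Rational(-1, 2), -22) = 11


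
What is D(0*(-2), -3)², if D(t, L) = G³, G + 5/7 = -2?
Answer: 47045881/117649 ≈ 399.88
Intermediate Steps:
G = -19/7 (G = -5/7 - 2 = -19/7 ≈ -2.7143)
D(t, L) = -6859/343 (D(t, L) = (-19/7)³ = -6859/343)
D(0*(-2), -3)² = (-6859/343)² = 47045881/117649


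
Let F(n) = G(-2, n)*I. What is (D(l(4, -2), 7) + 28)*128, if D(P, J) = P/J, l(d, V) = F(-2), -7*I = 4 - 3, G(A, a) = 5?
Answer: 174976/49 ≈ 3570.9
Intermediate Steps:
I = -1/7 (I = -(4 - 3)/7 = -1/7*1 = -1/7 ≈ -0.14286)
F(n) = -5/7 (F(n) = 5*(-1/7) = -5/7)
l(d, V) = -5/7
(D(l(4, -2), 7) + 28)*128 = (-5/7/7 + 28)*128 = (-5/7*1/7 + 28)*128 = (-5/49 + 28)*128 = (1367/49)*128 = 174976/49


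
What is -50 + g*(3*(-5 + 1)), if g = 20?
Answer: -290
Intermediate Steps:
-50 + g*(3*(-5 + 1)) = -50 + 20*(3*(-5 + 1)) = -50 + 20*(3*(-4)) = -50 + 20*(-12) = -50 - 240 = -290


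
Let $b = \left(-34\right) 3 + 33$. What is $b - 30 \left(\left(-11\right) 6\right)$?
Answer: $1911$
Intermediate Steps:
$b = -69$ ($b = -102 + 33 = -69$)
$b - 30 \left(\left(-11\right) 6\right) = -69 - 30 \left(\left(-11\right) 6\right) = -69 - 30 \left(-66\right) = -69 - -1980 = -69 + 1980 = 1911$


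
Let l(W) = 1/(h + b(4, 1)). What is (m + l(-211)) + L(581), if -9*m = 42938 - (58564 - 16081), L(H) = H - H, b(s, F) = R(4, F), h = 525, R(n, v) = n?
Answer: -240686/4761 ≈ -50.554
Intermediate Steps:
b(s, F) = 4
l(W) = 1/529 (l(W) = 1/(525 + 4) = 1/529)
L(H) = 0
m = -455/9 (m = -(42938 - (58564 - 16081))/9 = -(42938 - 1*42483)/9 = -(42938 - 42483)/9 = -⅑*455 = -455/9 ≈ -50.556)
(m + l(-211)) + L(581) = (-455/9 + 1/529) + 0 = -240686/4761 + 0 = -240686/4761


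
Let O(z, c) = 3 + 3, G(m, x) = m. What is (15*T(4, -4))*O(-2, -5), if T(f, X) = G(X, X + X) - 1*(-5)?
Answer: 90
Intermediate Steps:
O(z, c) = 6
T(f, X) = 5 + X (T(f, X) = X - 1*(-5) = X + 5 = 5 + X)
(15*T(4, -4))*O(-2, -5) = (15*(5 - 4))*6 = (15*1)*6 = 15*6 = 90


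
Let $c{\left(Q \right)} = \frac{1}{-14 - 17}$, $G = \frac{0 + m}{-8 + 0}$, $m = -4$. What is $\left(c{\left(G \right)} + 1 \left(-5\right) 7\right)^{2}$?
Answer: $\frac{1179396}{961} \approx 1227.3$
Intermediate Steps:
$G = \frac{1}{2}$ ($G = \frac{0 - 4}{-8 + 0} = - \frac{4}{-8} = \left(-4\right) \left(- \frac{1}{8}\right) = \frac{1}{2} \approx 0.5$)
$c{\left(Q \right)} = - \frac{1}{31}$ ($c{\left(Q \right)} = \frac{1}{-31} = - \frac{1}{31}$)
$\left(c{\left(G \right)} + 1 \left(-5\right) 7\right)^{2} = \left(- \frac{1}{31} + 1 \left(-5\right) 7\right)^{2} = \left(- \frac{1}{31} - 35\right)^{2} = \left(- \frac{1086}{31}\right)^{2} = \frac{1179396}{961}$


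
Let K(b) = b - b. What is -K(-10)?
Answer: 0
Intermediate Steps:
K(b) = 0
-K(-10) = -1*0 = 0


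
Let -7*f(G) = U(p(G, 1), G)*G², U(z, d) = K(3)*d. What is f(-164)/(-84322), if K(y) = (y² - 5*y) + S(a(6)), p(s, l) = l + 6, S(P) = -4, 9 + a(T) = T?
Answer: 22054720/295127 ≈ 74.730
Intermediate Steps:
a(T) = -9 + T
p(s, l) = 6 + l
K(y) = -4 + y² - 5*y (K(y) = (y² - 5*y) - 4 = -4 + y² - 5*y)
U(z, d) = -10*d (U(z, d) = (-4 + 3² - 5*3)*d = (-4 + 9 - 15)*d = -10*d)
f(G) = 10*G³/7 (f(G) = -(-10*G)*G²/7 = -(-10)*G³/7 = 10*G³/7)
f(-164)/(-84322) = ((10/7)*(-164)³)/(-84322) = ((10/7)*(-4410944))*(-1/84322) = -44109440/7*(-1/84322) = 22054720/295127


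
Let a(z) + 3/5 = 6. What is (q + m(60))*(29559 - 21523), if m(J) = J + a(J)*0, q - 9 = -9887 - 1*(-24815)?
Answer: 120515892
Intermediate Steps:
q = 14937 (q = 9 + (-9887 - 1*(-24815)) = 9 + (-9887 + 24815) = 9 + 14928 = 14937)
a(z) = 27/5 (a(z) = -3/5 + 6 = 27/5)
m(J) = J (m(J) = J + (27/5)*0 = J + 0 = J)
(q + m(60))*(29559 - 21523) = (14937 + 60)*(29559 - 21523) = 14997*8036 = 120515892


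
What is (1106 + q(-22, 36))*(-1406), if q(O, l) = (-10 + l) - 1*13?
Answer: -1573314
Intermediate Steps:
q(O, l) = -23 + l (q(O, l) = (-10 + l) - 13 = -23 + l)
(1106 + q(-22, 36))*(-1406) = (1106 + (-23 + 36))*(-1406) = (1106 + 13)*(-1406) = 1119*(-1406) = -1573314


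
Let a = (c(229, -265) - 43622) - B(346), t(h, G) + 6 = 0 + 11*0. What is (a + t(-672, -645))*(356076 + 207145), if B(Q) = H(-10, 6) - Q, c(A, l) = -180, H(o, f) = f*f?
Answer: -24498987058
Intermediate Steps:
H(o, f) = f²
t(h, G) = -6 (t(h, G) = -6 + (0 + 11*0) = -6 + (0 + 0) = -6 + 0 = -6)
B(Q) = 36 - Q (B(Q) = 6² - Q = 36 - Q)
a = -43492 (a = (-180 - 43622) - (36 - 1*346) = -43802 - (36 - 346) = -43802 - 1*(-310) = -43802 + 310 = -43492)
(a + t(-672, -645))*(356076 + 207145) = (-43492 - 6)*(356076 + 207145) = -43498*563221 = -24498987058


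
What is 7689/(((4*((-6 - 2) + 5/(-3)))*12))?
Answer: -7689/464 ≈ -16.571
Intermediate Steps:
7689/(((4*((-6 - 2) + 5/(-3)))*12)) = 7689/(((4*(-8 + 5*(-⅓)))*12)) = 7689/(((4*(-8 - 5/3))*12)) = 7689/(((4*(-29/3))*12)) = 7689/((-116/3*12)) = 7689/(-464) = 7689*(-1/464) = -7689/464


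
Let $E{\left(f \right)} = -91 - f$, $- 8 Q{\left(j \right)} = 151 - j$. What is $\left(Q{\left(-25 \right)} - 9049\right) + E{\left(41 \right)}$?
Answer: $-9203$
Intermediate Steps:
$Q{\left(j \right)} = - \frac{151}{8} + \frac{j}{8}$ ($Q{\left(j \right)} = - \frac{151 - j}{8} = - \frac{151}{8} + \frac{j}{8}$)
$\left(Q{\left(-25 \right)} - 9049\right) + E{\left(41 \right)} = \left(\left(- \frac{151}{8} + \frac{1}{8} \left(-25\right)\right) - 9049\right) - 132 = \left(\left(- \frac{151}{8} - \frac{25}{8}\right) - 9049\right) - 132 = \left(-22 - 9049\right) - 132 = -9071 - 132 = -9203$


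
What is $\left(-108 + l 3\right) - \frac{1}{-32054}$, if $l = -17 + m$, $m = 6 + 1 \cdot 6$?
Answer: $- \frac{3942641}{32054} \approx -123.0$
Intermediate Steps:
$m = 12$ ($m = 6 + 6 = 12$)
$l = -5$ ($l = -17 + 12 = -5$)
$\left(-108 + l 3\right) - \frac{1}{-32054} = \left(-108 - 15\right) - \frac{1}{-32054} = \left(-108 - 15\right) - - \frac{1}{32054} = -123 + \frac{1}{32054} = - \frac{3942641}{32054}$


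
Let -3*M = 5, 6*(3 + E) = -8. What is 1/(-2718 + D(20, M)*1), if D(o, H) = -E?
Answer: -3/8141 ≈ -0.00036851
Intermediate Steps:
E = -13/3 (E = -3 + (⅙)*(-8) = -3 - 4/3 = -13/3 ≈ -4.3333)
M = -5/3 (M = -⅓*5 = -5/3 ≈ -1.6667)
D(o, H) = 13/3 (D(o, H) = -1*(-13/3) = 13/3)
1/(-2718 + D(20, M)*1) = 1/(-2718 + (13/3)*1) = 1/(-2718 + 13/3) = 1/(-8141/3) = -3/8141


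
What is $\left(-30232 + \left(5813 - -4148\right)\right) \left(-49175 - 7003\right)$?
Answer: $1138784238$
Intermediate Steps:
$\left(-30232 + \left(5813 - -4148\right)\right) \left(-49175 - 7003\right) = \left(-30232 + \left(5813 + 4148\right)\right) \left(-56178\right) = \left(-30232 + 9961\right) \left(-56178\right) = \left(-20271\right) \left(-56178\right) = 1138784238$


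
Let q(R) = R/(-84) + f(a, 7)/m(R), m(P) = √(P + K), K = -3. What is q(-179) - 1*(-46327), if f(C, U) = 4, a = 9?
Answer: 3891647/84 - 2*I*√182/91 ≈ 46329.0 - 0.2965*I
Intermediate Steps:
m(P) = √(-3 + P) (m(P) = √(P - 3) = √(-3 + P))
q(R) = 4/√(-3 + R) - R/84 (q(R) = R/(-84) + 4/(√(-3 + R)) = R*(-1/84) + 4/√(-3 + R) = -R/84 + 4/√(-3 + R) = 4/√(-3 + R) - R/84)
q(-179) - 1*(-46327) = (4/√(-3 - 179) - 1/84*(-179)) - 1*(-46327) = (4/√(-182) + 179/84) + 46327 = (4*(-I*√182/182) + 179/84) + 46327 = (-2*I*√182/91 + 179/84) + 46327 = (179/84 - 2*I*√182/91) + 46327 = 3891647/84 - 2*I*√182/91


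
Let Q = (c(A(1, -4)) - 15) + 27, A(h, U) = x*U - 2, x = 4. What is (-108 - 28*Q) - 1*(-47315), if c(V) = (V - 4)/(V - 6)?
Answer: 140536/3 ≈ 46845.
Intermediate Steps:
A(h, U) = -2 + 4*U (A(h, U) = 4*U - 2 = -2 + 4*U)
c(V) = (-4 + V)/(-6 + V)
Q = 155/12 (Q = ((-4 + (-2 + 4*(-4)))/(-6 + (-2 + 4*(-4))) - 15) + 27 = ((-4 + (-2 - 16))/(-6 + (-2 - 16)) - 15) + 27 = ((-4 - 18)/(-6 - 18) - 15) + 27 = (-22/(-24) - 15) + 27 = (-1/24*(-22) - 15) + 27 = (11/12 - 15) + 27 = -169/12 + 27 = 155/12 ≈ 12.917)
(-108 - 28*Q) - 1*(-47315) = (-108 - 28*155/12) - 1*(-47315) = (-108 - 1085/3) + 47315 = -1409/3 + 47315 = 140536/3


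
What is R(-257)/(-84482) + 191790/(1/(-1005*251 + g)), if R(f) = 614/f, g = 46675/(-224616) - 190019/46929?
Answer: -307574176149925708435670929/6357359900373076 ≈ -4.8381e+10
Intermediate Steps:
g = -4985746531/1171222696 (g = 46675*(-1/224616) - 190019*1/46929 = -46675/224616 - 190019/46929 = -4985746531/1171222696 ≈ -4.2569)
R(-257)/(-84482) + 191790/(1/(-1005*251 + g)) = (614/(-257))/(-84482) + 191790/(1/(-1005*251 - 4985746531/1171222696)) = (614*(-1/257))*(-1/84482) + 191790/(1/(-252255 - 4985746531/1171222696)) = -614/257*(-1/84482) + 191790/(1/(-295451766926011/1171222696)) = 307/10855937 + 191790/(-1171222696/295451766926011) = 307/10855937 + 191790*(-295451766926011/1171222696) = 307/10855937 - 28332347189369824845/585611348 = -307574176149925708435670929/6357359900373076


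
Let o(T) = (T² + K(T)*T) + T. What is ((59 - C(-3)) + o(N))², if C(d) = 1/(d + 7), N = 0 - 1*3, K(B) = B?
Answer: 87025/16 ≈ 5439.1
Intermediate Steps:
N = -3 (N = 0 - 3 = -3)
C(d) = 1/(7 + d)
o(T) = T + 2*T² (o(T) = (T² + T*T) + T = (T² + T²) + T = 2*T² + T = T + 2*T²)
((59 - C(-3)) + o(N))² = ((59 - 1/(7 - 3)) - 3*(1 + 2*(-3)))² = ((59 - 1/4) - 3*(1 - 6))² = ((59 - 1*¼) - 3*(-5))² = ((59 - ¼) + 15)² = (235/4 + 15)² = (295/4)² = 87025/16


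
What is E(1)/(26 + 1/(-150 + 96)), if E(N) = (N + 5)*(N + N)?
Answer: 648/1403 ≈ 0.46187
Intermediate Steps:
E(N) = 2*N*(5 + N) (E(N) = (5 + N)*(2*N) = 2*N*(5 + N))
E(1)/(26 + 1/(-150 + 96)) = (2*1*(5 + 1))/(26 + 1/(-150 + 96)) = (2*1*6)/(26 + 1/(-54)) = 12/(26 - 1/54) = 12/(1403/54) = 12*(54/1403) = 648/1403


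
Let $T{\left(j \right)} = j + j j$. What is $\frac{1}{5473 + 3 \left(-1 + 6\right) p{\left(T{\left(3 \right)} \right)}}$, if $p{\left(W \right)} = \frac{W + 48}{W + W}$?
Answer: $\frac{2}{11021} \approx 0.00018147$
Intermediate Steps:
$T{\left(j \right)} = j + j^{2}$
$p{\left(W \right)} = \frac{48 + W}{2 W}$
$\frac{1}{5473 + 3 \left(-1 + 6\right) p{\left(T{\left(3 \right)} \right)}} = \frac{1}{5473 + 3 \left(-1 + 6\right) \frac{48 + 3 \left(1 + 3\right)}{2 \cdot 3 \left(1 + 3\right)}} = \frac{1}{5473 + 3 \cdot 5 \frac{48 + 3 \cdot 4}{2 \cdot 3 \cdot 4}} = \frac{1}{5473 + 15 \frac{48 + 12}{2 \cdot 12}} = \frac{1}{5473 + 15 \cdot \frac{1}{2} \cdot \frac{1}{12} \cdot 60} = \frac{1}{5473 + 15 \cdot \frac{5}{2}} = \frac{1}{5473 + \frac{75}{2}} = \frac{1}{\frac{11021}{2}} = \frac{2}{11021}$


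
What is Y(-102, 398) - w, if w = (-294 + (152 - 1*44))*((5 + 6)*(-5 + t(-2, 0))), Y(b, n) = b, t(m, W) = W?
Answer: -10332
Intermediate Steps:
w = 10230 (w = (-294 + (152 - 1*44))*((5 + 6)*(-5 + 0)) = (-294 + (152 - 44))*(11*(-5)) = (-294 + 108)*(-55) = -186*(-55) = 10230)
Y(-102, 398) - w = -102 - 1*10230 = -102 - 10230 = -10332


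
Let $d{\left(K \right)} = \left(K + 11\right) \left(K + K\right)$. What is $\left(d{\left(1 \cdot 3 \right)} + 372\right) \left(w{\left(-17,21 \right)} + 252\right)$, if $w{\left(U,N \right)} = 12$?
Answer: $120384$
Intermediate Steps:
$d{\left(K \right)} = 2 K \left(11 + K\right)$ ($d{\left(K \right)} = \left(11 + K\right) 2 K = 2 K \left(11 + K\right)$)
$\left(d{\left(1 \cdot 3 \right)} + 372\right) \left(w{\left(-17,21 \right)} + 252\right) = \left(2 \cdot 1 \cdot 3 \left(11 + 1 \cdot 3\right) + 372\right) \left(12 + 252\right) = \left(2 \cdot 3 \left(11 + 3\right) + 372\right) 264 = \left(2 \cdot 3 \cdot 14 + 372\right) 264 = \left(84 + 372\right) 264 = 456 \cdot 264 = 120384$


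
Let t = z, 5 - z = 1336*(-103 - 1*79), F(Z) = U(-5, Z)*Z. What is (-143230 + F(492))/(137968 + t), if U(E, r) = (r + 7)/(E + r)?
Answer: -69507502/185607875 ≈ -0.37449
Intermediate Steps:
U(E, r) = (7 + r)/(E + r)
F(Z) = Z*(7 + Z)/(-5 + Z) (F(Z) = ((7 + Z)/(-5 + Z))*Z = Z*(7 + Z)/(-5 + Z))
z = 243157 (z = 5 - 1336*(-103 - 1*79) = 5 - 1336*(-103 - 79) = 5 - 1336*(-182) = 5 - 1*(-243152) = 5 + 243152 = 243157)
t = 243157
(-143230 + F(492))/(137968 + t) = (-143230 + 492*(7 + 492)/(-5 + 492))/(137968 + 243157) = (-143230 + 492*499/487)/381125 = (-143230 + 492*(1/487)*499)*(1/381125) = (-143230 + 245508/487)*(1/381125) = -69507502/487*1/381125 = -69507502/185607875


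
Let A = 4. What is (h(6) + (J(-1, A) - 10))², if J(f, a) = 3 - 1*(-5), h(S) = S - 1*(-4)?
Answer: 64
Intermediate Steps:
h(S) = 4 + S (h(S) = S + 4 = 4 + S)
J(f, a) = 8 (J(f, a) = 3 + 5 = 8)
(h(6) + (J(-1, A) - 10))² = ((4 + 6) + (8 - 10))² = (10 - 2)² = 8² = 64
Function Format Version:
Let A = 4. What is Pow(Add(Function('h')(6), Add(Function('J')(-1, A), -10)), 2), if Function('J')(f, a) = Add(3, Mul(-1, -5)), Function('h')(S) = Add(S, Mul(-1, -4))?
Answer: 64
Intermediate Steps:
Function('h')(S) = Add(4, S) (Function('h')(S) = Add(S, 4) = Add(4, S))
Function('J')(f, a) = 8 (Function('J')(f, a) = Add(3, 5) = 8)
Pow(Add(Function('h')(6), Add(Function('J')(-1, A), -10)), 2) = Pow(Add(Add(4, 6), Add(8, -10)), 2) = Pow(Add(10, -2), 2) = Pow(8, 2) = 64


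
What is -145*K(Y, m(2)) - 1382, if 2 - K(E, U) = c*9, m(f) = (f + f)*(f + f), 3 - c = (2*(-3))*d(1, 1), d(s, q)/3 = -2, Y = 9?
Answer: -44737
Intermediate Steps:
d(s, q) = -6 (d(s, q) = 3*(-2) = -6)
c = -33 (c = 3 - 2*(-3)*(-6) = 3 - (-6)*(-6) = 3 - 1*36 = 3 - 36 = -33)
m(f) = 4*f² (m(f) = (2*f)*(2*f) = 4*f²)
K(E, U) = 299 (K(E, U) = 2 - (-33)*9 = 2 - 1*(-297) = 2 + 297 = 299)
-145*K(Y, m(2)) - 1382 = -145*299 - 1382 = -43355 - 1382 = -44737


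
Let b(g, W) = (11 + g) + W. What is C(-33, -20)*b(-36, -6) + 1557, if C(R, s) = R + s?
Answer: 3200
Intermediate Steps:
b(g, W) = 11 + W + g
C(-33, -20)*b(-36, -6) + 1557 = (-33 - 20)*(11 - 6 - 36) + 1557 = -53*(-31) + 1557 = 1643 + 1557 = 3200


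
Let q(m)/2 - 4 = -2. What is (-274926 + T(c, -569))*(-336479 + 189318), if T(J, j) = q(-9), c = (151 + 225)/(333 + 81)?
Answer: 40457796442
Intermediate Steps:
q(m) = 4 (q(m) = 8 + 2*(-2) = 8 - 4 = 4)
c = 188/207 (c = 376/414 = 376*(1/414) = 188/207 ≈ 0.90821)
T(J, j) = 4
(-274926 + T(c, -569))*(-336479 + 189318) = (-274926 + 4)*(-336479 + 189318) = -274922*(-147161) = 40457796442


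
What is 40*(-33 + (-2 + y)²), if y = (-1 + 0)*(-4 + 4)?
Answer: -1160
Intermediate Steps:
y = 0 (y = -1*0 = 0)
40*(-33 + (-2 + y)²) = 40*(-33 + (-2 + 0)²) = 40*(-33 + (-2)²) = 40*(-33 + 4) = 40*(-29) = -1160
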